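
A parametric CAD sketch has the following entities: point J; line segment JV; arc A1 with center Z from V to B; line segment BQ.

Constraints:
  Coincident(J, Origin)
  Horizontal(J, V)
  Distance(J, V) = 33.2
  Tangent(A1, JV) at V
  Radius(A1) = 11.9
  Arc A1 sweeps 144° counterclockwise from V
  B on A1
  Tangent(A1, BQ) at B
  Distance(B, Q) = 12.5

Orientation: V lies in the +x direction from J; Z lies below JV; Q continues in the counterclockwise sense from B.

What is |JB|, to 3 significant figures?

33.9

Since A1 is tangent to JV there, ZV ⟂ JV, so Z = V + (0, -11.9) = (33.2, -11.9). On A1, V sits at bearing 90° from Z; a 144° counterclockwise sweep puts B at bearing 234°, so B = Z + 11.9·(cos 234°, sin 234°) = (26.2, -21.5). Then |JB| = |B − J| = 33.9.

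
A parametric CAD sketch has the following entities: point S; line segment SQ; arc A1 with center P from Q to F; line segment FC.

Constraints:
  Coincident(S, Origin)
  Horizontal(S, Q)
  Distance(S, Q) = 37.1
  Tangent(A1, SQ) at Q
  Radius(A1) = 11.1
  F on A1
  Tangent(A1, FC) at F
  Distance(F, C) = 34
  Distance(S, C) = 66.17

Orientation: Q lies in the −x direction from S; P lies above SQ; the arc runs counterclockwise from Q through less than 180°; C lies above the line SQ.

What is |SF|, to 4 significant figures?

33.31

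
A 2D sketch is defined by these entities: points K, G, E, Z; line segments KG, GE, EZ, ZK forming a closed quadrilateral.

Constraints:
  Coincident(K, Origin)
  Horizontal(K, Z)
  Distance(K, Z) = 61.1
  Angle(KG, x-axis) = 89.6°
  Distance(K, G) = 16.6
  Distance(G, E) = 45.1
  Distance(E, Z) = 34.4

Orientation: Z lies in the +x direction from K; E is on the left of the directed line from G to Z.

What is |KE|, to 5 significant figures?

52.408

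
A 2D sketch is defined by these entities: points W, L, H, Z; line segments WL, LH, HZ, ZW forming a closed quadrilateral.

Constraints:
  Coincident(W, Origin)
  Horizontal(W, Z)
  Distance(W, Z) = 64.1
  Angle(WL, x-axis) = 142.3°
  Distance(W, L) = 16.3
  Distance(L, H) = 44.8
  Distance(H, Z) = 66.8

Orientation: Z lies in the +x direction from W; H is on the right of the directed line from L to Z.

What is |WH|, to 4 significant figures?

31.51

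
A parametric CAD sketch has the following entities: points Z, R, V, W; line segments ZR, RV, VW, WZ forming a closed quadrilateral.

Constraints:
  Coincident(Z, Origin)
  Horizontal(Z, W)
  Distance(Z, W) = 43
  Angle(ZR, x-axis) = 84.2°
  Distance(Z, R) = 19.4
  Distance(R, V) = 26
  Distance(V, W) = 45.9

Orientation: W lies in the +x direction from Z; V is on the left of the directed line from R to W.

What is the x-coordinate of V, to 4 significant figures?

18.87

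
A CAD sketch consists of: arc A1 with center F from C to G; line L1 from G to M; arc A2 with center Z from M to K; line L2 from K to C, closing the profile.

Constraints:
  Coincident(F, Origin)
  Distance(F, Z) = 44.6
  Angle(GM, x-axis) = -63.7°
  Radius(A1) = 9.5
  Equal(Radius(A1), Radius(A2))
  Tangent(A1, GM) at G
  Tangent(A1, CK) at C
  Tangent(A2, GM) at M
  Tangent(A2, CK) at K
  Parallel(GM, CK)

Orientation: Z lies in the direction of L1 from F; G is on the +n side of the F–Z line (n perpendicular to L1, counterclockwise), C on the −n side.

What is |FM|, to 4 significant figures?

45.60

Tangency of A1 to both parallel lines with radius 9.5 puts G and C at F ± 9.5·n: G = (8.517, 4.209), C = (-8.517, -4.209). Equal radii place M and K the same way about Z: M = Z + 9.5·n = (28.28, -35.77), K = Z − 9.5·n = (11.24, -44.19). Then |FM| = |M − F| = 45.60.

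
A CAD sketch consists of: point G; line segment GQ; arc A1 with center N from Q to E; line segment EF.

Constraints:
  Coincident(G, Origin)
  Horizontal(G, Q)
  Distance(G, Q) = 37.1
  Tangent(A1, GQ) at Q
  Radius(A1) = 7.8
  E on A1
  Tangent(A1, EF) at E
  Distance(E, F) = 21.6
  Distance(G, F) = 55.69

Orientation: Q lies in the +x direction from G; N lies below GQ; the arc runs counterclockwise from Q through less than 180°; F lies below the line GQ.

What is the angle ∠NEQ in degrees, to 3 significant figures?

20.6°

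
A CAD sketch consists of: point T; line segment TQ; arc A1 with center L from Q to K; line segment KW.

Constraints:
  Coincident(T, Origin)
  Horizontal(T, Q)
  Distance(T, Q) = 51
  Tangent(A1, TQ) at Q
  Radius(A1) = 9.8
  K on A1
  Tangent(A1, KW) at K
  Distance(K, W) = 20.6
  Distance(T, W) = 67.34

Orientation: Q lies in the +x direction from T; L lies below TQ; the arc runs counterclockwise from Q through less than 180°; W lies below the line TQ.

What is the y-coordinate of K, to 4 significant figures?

-17.12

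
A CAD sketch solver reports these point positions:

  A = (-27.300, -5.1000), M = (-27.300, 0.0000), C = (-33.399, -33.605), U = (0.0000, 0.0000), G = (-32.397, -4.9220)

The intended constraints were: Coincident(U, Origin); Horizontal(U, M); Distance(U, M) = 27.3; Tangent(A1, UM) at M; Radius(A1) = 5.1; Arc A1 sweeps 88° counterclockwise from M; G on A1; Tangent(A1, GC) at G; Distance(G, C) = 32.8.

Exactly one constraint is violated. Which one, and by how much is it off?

Distance(G, C) = 32.8 — off by 4.10.

U = (0.00, 0.00) ✓; U.y = 0.00, M.y = 0.00 ✓; |UM| = 27.30 ✓; ∠(AM, MU) = 90.00° ✓; |AM| = 5.100 ✓; bearing(A→G) − bearing(A→M) = 88.00° ✓; |AG| = 5.100 ✓; ∠(AG, GC) = 90.00° ✓; |GC| = 28.70 ✗.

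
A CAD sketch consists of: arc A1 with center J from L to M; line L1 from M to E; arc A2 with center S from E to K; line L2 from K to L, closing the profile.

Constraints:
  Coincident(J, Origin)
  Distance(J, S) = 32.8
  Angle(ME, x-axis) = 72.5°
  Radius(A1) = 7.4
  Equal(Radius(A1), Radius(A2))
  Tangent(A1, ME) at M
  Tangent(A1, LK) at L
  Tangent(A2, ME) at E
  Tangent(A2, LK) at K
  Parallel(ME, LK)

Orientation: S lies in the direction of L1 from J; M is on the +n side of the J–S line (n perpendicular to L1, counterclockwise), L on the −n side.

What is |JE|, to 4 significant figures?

33.62

The slot axis is L1's direction at 72.5°, so u = (cos 72.5°, sin 72.5°) = (0.3007, 0.9537) and n = (−sin 72.5°, cos 72.5°) = (-0.9537, 0.3007). J is at the origin and S lies 32.8 along u from J, so S = 32.8·u = (9.863, 31.28). Tangency of A1 to both parallel lines with radius 7.4 puts M and L at J ± 7.4·n: M = (-7.058, 2.225), L = (7.058, -2.225). Equal radii place E and K the same way about S: E = S + 7.4·n = (2.806, 33.51), K = S − 7.4·n = (16.92, 29.06). Then |JE| = |E − J| = 33.62.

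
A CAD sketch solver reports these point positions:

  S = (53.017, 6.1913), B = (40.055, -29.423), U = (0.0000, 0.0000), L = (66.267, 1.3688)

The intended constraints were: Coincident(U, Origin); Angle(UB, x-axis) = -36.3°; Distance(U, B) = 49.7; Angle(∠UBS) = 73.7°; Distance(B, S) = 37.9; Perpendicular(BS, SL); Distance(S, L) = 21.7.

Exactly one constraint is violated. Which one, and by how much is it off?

Distance(S, L) = 21.7 — off by 7.60.

U = (0.00, 0.00) ✓; UB at -36.30° ✓; |UB| = 49.70 ✓; ∠UBS = 73.70° ✓; |BS| = 37.90 ✓; ∠(BS, SL) = 90.00° ✓; |SL| = 14.10 ✗.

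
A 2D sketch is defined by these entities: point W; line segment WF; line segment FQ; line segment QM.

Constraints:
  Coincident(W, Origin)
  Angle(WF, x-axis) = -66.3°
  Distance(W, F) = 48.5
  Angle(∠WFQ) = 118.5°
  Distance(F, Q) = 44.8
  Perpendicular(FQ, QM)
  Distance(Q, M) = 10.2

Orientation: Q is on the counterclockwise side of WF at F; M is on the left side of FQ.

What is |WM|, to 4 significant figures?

75.28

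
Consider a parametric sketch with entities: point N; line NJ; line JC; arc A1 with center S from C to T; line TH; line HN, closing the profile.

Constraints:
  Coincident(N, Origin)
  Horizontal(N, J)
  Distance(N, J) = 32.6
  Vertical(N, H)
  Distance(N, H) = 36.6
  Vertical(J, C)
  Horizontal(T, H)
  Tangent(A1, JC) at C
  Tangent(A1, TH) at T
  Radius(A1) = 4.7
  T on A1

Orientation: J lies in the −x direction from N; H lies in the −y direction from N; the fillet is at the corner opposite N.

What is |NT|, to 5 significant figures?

46.021

N is at the origin; NJ is horizontal with |NJ| = 32.6 and J on the −x side, so J = (-32.600, 0.0000). N and H share the same x with |NH| = 36.6 and H on the −y side, so H = (0.0000, -36.600). The virtual corner opposite N is at (-32.600, -36.600). Since A1 is tangent to JC there, SC ⟂ JC and the tangent condition forces ST to be normal to TH, with radius 4.7, so the center S sits 4.7 in from both sides at S = (-27.900, -31.900). That places the tangent points at C = (-32.600, -31.900) on JC and T = (-27.900, -36.600) on TH. Then |NT| = |T − N| = 46.021.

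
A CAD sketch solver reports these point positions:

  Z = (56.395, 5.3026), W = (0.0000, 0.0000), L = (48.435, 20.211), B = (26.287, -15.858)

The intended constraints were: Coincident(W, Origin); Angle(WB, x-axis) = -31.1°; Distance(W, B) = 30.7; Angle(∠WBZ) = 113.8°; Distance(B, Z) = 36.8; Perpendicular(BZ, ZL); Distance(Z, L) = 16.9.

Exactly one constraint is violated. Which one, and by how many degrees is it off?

Perpendicular(BZ, ZL) — off by 7.00°.

W = (0.00, 0.00) ✓; WB at -31.10° ✓; |WB| = 30.70 ✓; ∠WBZ = 113.8° ✓; |BZ| = 36.80 ✓; ∠(BZ, ZL) = 83.00° ✗; |ZL| = 16.90 ✓.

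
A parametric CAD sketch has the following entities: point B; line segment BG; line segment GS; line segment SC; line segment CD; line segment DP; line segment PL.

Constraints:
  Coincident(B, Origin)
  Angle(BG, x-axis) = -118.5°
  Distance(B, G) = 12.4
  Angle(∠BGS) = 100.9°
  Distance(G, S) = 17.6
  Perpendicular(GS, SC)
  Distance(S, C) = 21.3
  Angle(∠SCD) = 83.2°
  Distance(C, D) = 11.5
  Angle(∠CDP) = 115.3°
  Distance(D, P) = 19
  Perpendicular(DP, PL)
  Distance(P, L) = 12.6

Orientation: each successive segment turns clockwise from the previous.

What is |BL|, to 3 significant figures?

20.3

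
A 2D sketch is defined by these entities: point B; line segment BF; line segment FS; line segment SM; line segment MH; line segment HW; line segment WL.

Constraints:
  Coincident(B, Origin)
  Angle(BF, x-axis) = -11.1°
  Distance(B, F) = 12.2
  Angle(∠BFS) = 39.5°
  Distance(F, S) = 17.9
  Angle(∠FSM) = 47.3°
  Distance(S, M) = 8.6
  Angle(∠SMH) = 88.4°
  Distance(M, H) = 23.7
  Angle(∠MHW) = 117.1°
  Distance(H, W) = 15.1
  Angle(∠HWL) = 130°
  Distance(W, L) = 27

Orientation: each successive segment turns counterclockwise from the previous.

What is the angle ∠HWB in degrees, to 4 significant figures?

34.09°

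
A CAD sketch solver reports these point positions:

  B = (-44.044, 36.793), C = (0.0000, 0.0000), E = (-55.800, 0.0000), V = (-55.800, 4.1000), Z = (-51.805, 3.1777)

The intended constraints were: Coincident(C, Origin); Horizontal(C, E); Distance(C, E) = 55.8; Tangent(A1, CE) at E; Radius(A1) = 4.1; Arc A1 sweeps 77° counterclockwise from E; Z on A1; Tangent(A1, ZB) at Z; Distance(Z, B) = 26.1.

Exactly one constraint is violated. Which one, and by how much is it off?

Distance(Z, B) = 26.1 — off by 8.40.

C = (0.00, 0.00) ✓; C.y = 0.00, E.y = 0.00 ✓; |CE| = 55.80 ✓; ∠(VE, EC) = 90.00° ✓; |VE| = 4.100 ✓; bearing(V→Z) − bearing(V→E) = 77.00° ✓; |VZ| = 4.100 ✓; ∠(VZ, ZB) = 90.00° ✓; |ZB| = 34.50 ✗.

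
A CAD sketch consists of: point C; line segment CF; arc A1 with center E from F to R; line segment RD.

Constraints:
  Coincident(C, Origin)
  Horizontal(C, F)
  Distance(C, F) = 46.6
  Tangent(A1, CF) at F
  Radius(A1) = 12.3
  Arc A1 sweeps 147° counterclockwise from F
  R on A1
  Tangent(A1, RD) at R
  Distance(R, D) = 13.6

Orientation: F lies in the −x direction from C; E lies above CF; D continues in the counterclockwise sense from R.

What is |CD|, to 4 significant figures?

59.45

On A1, F sits at bearing -90° from E; a 147° counterclockwise sweep puts R at bearing 57°, so R = E + 12.3·(cos 57°, sin 57°) = (-39.90, 22.62). A1 meets RD tangentially, so ER is at right angles to RD, so RD runs along (−sin 57°, cos 57°); with |RD| = 13.6, D = (-51.31, 30.02). Then |CD| = |D − C| = 59.45.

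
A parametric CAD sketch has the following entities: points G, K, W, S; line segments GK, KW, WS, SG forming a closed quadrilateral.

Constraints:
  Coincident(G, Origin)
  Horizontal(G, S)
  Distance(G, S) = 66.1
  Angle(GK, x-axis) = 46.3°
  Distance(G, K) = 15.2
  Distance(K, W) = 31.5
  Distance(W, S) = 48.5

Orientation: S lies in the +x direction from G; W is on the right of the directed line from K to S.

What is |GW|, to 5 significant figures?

28.284

Checks: |KW| = 31.50 ✓; |WS| = 48.50 ✓.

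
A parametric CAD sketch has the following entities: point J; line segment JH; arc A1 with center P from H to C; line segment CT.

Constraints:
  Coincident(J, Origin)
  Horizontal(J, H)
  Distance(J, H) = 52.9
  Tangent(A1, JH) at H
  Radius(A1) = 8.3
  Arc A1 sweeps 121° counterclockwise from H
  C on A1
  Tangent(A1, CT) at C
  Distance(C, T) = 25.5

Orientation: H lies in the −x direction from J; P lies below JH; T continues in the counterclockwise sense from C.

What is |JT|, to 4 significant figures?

58.17

J is at the origin; J and H share the same y with |JH| = 52.9 and H on the −x side, so H = (-52.90, 0.000). Since A1 is tangent to JH there, PH ⟂ JH, so P = H + (0, -8.3) = (-52.90, -8.300). On A1, H sits at bearing 90° from P; a 121° counterclockwise sweep puts C at bearing 211°, so C = P + 8.3·(cos 211°, sin 211°) = (-60.01, -12.57). The tangent condition forces PC to be normal to CT, so CT runs along (−sin 211°, cos 211°); with |CT| = 25.5, T = (-46.88, -34.43). Then |JT| = |T − J| = 58.17.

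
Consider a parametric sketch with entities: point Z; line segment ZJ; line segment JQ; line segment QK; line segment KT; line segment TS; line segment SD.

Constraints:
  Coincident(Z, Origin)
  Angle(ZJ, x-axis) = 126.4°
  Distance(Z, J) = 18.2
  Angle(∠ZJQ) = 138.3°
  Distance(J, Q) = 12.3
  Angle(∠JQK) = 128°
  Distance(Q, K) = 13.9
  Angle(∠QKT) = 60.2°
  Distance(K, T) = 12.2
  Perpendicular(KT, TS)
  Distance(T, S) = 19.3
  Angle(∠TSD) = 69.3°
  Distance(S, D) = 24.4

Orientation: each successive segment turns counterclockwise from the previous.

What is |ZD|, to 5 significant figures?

45.412

Z is at the origin; ZJ runs at 126.4° with length 18.2, so J = (-10.800, 14.649). ∠ZJQ = 138.3° gives JQ at 168.10° from the x-axis; with |JQ| = 12.3, Q = (-22.836, 17.185). ∠JQK = 128.0° gives QK at -139.90° from the x-axis; with |QK| = 13.9, K = (-33.468, 8.2321). ∠QKT = 60.2° gives KT at -20.100° from the x-axis; with |KT| = 12.2, T = (-22.011, 4.0394). The perpendicularity gives TS at right angles to KT, so TS runs at 69.900°; with |TS| = 19.3, S = (-15.379, 22.164). ∠TSD = 69.3° gives SD at -179.40° from the x-axis; with |SD| = 24.4, D = (-39.777, 21.908). Then |ZD| = |D − Z| = 45.412.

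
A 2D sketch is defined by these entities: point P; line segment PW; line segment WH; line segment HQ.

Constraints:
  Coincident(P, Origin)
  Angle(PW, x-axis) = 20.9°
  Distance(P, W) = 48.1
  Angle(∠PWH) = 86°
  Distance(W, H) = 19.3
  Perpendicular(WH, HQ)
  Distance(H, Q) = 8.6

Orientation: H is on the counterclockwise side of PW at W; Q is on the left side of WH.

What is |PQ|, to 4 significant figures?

42.49

P is at the origin; PW runs at 20.9° with length 48.1, so W = 48.1·(cos 20.9°, sin 20.9°) = (44.94, 17.16). ∠PWH = 86.0°, so WH runs at 20.9° + (180° − 86.0°) = 114.9° from the x-axis; with |WH| = 19.3, H = W + 19.3·(cos 114.9°, sin 114.9°) = (36.81, 34.67). WH is perpendicular to HQ; with |HQ| = 8.6 on the left of WH, Q = H + 8.6·(-0.9070, -0.4210) = (29.01, 31.04). Then |PQ| = |Q − P| = 42.49.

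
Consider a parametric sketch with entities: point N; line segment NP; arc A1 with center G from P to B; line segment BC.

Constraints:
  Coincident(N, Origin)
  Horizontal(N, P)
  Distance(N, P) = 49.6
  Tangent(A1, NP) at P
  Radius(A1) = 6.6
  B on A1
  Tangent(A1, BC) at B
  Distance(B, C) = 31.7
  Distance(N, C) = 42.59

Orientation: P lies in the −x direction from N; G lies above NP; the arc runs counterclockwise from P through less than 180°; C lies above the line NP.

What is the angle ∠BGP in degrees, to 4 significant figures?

61.74°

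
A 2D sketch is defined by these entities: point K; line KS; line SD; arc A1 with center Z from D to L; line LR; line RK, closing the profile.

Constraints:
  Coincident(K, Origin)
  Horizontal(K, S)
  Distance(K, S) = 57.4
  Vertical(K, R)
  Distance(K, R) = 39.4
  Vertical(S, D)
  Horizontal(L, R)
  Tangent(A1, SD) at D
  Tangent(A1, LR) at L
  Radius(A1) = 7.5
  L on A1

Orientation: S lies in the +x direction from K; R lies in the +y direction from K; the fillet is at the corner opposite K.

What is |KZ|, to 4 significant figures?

59.23

K is at the origin; K and S share the same y with |KS| = 57.4 and S on the +x side, so S = (57.40, 0.000). K and R share the same x with |KR| = 39.4 and R on the +y side, so R = (0.000, 39.40). The virtual corner opposite K is at (57.40, 39.40). A1 meets SD tangentially, so ZD is at right angles to SD and A1 meets LR tangentially, so ZL is at right angles to LR, with radius 7.5, so the center Z sits 7.5 in from both sides at Z = (49.90, 31.90). Then |KZ| = |Z − K| = 59.23.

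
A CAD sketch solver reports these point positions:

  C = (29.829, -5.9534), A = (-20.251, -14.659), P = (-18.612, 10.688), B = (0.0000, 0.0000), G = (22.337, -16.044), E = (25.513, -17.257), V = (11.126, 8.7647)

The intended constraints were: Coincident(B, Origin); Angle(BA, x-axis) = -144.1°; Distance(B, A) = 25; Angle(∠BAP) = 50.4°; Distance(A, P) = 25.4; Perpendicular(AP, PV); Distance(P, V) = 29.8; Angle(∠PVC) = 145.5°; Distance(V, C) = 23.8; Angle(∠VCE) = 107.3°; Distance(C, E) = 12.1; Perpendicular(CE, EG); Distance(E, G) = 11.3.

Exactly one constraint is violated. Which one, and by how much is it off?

Distance(E, G) = 11.3 — off by 7.90.

B = (0.00, 0.00) ✓; BA at -144.1° ✓; |BA| = 25.00 ✓; ∠BAP = 50.40° ✓; |AP| = 25.40 ✓; ∠(AP, PV) = 90.00° ✓; |PV| = 29.80 ✓; ∠PVC = 145.5° ✓; |VC| = 23.80 ✓; ∠VCE = 107.3° ✓; |CE| = 12.10 ✓; ∠(CE, EG) = 90.01° ✓; |EG| = 3.400 ✗.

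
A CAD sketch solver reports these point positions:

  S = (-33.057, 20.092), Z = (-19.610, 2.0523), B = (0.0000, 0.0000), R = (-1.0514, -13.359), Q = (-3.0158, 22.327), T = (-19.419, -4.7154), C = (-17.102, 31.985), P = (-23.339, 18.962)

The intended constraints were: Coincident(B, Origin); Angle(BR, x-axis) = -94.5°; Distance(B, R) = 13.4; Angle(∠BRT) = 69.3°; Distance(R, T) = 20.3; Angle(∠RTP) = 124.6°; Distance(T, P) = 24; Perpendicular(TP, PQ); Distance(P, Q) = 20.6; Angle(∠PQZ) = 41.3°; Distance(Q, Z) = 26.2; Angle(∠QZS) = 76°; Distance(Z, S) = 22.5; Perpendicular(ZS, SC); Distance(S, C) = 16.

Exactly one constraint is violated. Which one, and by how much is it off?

Distance(S, C) = 16 — off by 3.90.

B = (0.00, 0.00) ✓; BR at -94.50° ✓; |BR| = 13.40 ✓; ∠BRT = 69.30° ✓; |RT| = 20.30 ✓; ∠RTP = 124.6° ✓; |TP| = 24.00 ✓; ∠(TP, PQ) = 90.00° ✓; |PQ| = 20.60 ✓; ∠PQZ = 41.30° ✓; |QZ| = 26.20 ✓; ∠QZS = 76.00° ✓; |ZS| = 22.50 ✓; ∠(ZS, SC) = 90.00° ✓; |SC| = 19.90 ✗.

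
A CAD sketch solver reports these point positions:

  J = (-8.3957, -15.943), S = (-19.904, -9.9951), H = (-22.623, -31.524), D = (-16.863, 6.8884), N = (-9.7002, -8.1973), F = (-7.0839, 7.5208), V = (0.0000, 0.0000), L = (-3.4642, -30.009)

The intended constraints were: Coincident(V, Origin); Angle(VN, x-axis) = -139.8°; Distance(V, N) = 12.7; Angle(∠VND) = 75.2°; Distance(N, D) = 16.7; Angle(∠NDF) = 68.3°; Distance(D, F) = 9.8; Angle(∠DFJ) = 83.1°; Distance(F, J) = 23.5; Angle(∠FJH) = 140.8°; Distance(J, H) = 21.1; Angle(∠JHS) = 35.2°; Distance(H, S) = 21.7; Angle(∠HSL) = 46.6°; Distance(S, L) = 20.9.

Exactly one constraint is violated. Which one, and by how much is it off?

Distance(S, L) = 20.9 — off by 5.00.

V = (0.00, 0.00) ✓; VN at -139.8° ✓; |VN| = 12.70 ✓; ∠VND = 75.20° ✓; |ND| = 16.70 ✓; ∠NDF = 68.30° ✓; |DF| = 9.800 ✓; ∠DFJ = 83.10° ✓; |FJ| = 23.50 ✓; ∠FJH = 140.8° ✓; |JH| = 21.10 ✓; ∠JHS = 35.20° ✓; |HS| = 21.70 ✓; ∠HSL = 46.60° ✓; |SL| = 25.90 ✗.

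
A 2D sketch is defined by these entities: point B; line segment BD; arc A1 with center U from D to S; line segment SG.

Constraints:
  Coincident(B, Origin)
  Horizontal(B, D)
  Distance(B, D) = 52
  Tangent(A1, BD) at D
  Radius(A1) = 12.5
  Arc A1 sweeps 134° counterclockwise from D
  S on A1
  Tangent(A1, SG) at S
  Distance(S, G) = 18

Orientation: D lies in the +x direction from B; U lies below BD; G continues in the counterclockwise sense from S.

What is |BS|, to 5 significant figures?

47.942

B is at the origin; BD is horizontal with |BD| = 52.0 and D on the +x side, so D = (52.000, 0.0000). The tangent condition forces UD to be normal to BD, so U = D + (0, -12.5) = (52.000, -12.500). On A1, D sits at bearing 90° from U; a 134° counterclockwise sweep puts S at bearing 224°, so S = U + 12.5·(cos 224°, sin 224°) = (43.008, -21.183). Then |BS| = |S − B| = 47.942.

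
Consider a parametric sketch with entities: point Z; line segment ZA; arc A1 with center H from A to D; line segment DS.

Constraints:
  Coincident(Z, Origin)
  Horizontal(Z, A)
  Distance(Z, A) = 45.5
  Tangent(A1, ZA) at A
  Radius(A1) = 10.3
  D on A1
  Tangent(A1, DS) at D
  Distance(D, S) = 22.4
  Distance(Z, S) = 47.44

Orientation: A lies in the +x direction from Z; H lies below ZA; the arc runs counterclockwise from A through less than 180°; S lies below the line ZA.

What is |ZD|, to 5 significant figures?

36.606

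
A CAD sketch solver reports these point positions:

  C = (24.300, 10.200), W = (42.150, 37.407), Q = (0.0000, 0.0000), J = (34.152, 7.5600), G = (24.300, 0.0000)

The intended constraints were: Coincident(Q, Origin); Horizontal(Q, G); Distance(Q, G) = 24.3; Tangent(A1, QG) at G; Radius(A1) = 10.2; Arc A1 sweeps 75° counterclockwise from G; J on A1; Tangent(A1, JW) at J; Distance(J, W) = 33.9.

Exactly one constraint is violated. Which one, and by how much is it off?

Distance(J, W) = 33.9 — off by 3.00.

Q = (0.00, 0.00) ✓; Q.y = 0.00, G.y = 0.00 ✓; |QG| = 24.30 ✓; ∠(CG, GQ) = 90.00° ✓; |CG| = 10.20 ✓; bearing(C→J) − bearing(C→G) = 75.00° ✓; |CJ| = 10.20 ✓; ∠(CJ, JW) = 90.00° ✓; |JW| = 30.90 ✗.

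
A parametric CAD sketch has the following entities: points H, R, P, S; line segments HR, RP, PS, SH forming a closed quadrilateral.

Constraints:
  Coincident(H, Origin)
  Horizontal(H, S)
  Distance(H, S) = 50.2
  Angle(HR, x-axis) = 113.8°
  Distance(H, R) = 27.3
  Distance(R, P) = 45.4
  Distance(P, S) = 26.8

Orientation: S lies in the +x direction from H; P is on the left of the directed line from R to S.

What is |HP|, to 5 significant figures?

40.462

Checks: |RP| = 45.40 ✓; |PS| = 26.80 ✓.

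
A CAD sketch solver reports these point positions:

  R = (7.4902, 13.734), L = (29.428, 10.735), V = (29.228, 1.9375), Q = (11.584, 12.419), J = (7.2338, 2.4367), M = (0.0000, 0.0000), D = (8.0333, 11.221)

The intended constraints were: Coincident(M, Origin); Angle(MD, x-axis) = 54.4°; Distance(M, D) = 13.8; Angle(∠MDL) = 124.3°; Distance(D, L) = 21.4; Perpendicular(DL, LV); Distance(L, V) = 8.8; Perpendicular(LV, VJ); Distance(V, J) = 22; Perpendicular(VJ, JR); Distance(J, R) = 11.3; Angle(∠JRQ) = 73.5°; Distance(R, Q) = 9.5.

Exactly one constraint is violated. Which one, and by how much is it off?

Distance(R, Q) = 9.5 — off by 5.20.

M = (0.00, 0.00) ✓; MD at 54.40° ✓; |MD| = 13.80 ✓; ∠MDL = 124.3° ✓; |DL| = 21.40 ✓; ∠(DL, LV) = 90.00° ✓; |LV| = 8.800 ✓; ∠(LV, VJ) = 90.00° ✓; |VJ| = 22.00 ✓; ∠(VJ, JR) = 90.00° ✓; |JR| = 11.30 ✓; ∠JRQ = 73.49° ✓; |RQ| = 4.300 ✗.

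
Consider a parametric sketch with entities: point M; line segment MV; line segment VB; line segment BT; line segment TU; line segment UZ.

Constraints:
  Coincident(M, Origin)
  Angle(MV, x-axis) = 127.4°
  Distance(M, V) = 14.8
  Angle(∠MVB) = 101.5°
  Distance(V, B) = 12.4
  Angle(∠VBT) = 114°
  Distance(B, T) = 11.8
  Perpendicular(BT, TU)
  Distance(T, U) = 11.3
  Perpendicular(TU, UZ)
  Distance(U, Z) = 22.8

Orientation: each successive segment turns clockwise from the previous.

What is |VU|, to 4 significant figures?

16.84

M is at the origin; MV runs at 127.4° with length 14.8, so V = (-8.989, 11.76). ∠MVB = 101.5° gives VB at 48.90° from the x-axis; with |VB| = 12.4, B = (-0.8377, 21.10). ∠VBT = 114.0° gives BT at -17.10° from the x-axis; with |BT| = 11.8, T = (10.44, 17.63). BT ⟂ TU, so TU runs at -107.1°; with |TU| = 11.3, U = (7.118, 6.831). Then |VU| = |U − V| = 16.84.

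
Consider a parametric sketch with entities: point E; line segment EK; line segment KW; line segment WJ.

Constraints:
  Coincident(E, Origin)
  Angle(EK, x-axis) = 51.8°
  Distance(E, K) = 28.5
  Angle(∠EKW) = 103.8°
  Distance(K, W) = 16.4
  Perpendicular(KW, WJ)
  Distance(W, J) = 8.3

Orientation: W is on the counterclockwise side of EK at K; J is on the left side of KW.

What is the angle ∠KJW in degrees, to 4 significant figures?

63.16°

E is at the origin; EK runs at 51.8° with length 28.5, so K = 28.5·(cos 51.8°, sin 51.8°) = (17.62, 22.40). ∠EKW = 103.8°, so KW runs at 51.8° + (180° − 103.8°) = 128.0° from the x-axis; with |KW| = 16.4, W = K + 16.4·(cos 128.0°, sin 128.0°) = (7.528, 35.32). The perpendicularity gives WJ at right angles to KW; with |WJ| = 8.3 on the left of KW, J = W + 8.3·(-0.7880, -0.6157) = (0.9873, 30.21). Then cos ∠KJW = JK·JW / (|JK||JW|), giving 63.16°.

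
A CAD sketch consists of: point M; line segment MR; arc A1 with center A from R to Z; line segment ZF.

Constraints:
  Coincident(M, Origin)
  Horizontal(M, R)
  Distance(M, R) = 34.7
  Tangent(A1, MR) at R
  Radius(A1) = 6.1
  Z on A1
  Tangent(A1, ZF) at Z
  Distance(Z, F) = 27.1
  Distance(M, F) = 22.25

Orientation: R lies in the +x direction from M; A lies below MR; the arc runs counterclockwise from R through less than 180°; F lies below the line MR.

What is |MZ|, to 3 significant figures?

30.7

M is at the origin; M and R share the same y with |MR| = 34.7 and R on the +x side, so R = (34.7, 0.00). A1 meets MR tangentially, so AR is at right angles to MR, so A = R + (0, -6.1) = (34.7, -6.10). Since AZ ⟂ ZF (tangency), |AF| = √(6.1² + 27.1²) = 27.8 regardless of where Z sits on A1. So F lies on both circle(M, 22.25) and circle(A, 27.8); the below-MR intersection is F = (10.4, -19.6). Z is the foot of the tangent from F: Z = (30.6, -1.56).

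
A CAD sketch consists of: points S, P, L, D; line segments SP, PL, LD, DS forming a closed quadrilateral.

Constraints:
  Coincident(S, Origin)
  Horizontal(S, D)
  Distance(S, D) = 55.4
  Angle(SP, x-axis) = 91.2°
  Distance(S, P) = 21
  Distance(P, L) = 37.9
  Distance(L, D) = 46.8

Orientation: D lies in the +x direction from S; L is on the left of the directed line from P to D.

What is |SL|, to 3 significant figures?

51.7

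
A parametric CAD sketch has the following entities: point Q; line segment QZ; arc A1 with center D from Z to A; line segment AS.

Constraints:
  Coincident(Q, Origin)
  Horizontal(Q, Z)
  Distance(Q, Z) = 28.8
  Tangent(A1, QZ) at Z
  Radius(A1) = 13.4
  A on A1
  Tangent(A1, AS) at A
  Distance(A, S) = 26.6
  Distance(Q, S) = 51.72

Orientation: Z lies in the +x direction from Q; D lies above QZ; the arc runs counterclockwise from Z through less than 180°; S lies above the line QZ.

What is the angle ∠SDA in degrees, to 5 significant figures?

63.263°

Checks: ∠(DZ, ZQ) = 90.00° ✓; |DZ| = 13.40 ✓; |DA| = 13.40 ✓; ∠(DA, AS) = 90.00° ✓; |AS| = 26.60 ✓; |QS| = 51.72 ✓.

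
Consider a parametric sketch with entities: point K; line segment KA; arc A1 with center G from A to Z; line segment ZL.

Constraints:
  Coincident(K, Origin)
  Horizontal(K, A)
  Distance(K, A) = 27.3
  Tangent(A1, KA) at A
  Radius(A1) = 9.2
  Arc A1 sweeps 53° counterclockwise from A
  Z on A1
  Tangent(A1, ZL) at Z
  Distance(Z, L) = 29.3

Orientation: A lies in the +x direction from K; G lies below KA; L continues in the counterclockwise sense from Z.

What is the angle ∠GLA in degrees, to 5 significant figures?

11.724°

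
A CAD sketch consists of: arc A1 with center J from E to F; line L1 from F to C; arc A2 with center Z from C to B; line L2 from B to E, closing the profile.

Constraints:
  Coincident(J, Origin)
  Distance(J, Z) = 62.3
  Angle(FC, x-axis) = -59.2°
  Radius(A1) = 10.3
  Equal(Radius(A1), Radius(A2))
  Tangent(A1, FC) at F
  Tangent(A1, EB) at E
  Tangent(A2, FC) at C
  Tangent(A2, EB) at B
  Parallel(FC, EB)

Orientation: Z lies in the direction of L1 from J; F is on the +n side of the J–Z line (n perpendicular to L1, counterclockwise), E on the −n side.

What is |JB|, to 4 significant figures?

63.15

Tangency of A1 to both parallel lines with radius 10.3 puts F and E at J ± 10.3·n: F = (8.847, 5.274), E = (-8.847, -5.274). Equal radii place C and B the same way about Z: C = Z + 10.3·n = (40.75, -48.24), B = Z − 10.3·n = (23.05, -58.79). Then |JB| = |B − J| = 63.15.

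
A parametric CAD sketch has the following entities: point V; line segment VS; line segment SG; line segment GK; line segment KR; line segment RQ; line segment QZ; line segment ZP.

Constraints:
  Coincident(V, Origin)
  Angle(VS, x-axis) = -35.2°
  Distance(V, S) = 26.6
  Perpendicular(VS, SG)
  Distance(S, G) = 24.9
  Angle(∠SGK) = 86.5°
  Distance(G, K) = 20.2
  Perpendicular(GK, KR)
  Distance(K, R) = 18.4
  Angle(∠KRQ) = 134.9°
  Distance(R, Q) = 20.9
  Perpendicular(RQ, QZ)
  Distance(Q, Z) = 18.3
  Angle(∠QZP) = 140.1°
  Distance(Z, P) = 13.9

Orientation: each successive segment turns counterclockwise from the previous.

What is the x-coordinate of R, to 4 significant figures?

9.234

∠SGK = 86.5° gives GK at 148.3° from the x-axis; with |GK| = 20.2, K = (18.90, 15.63). GK ⟂ KR, so KR runs at -121.7°; with |KR| = 18.4, R = (9.234, -0.02659). So R.x = 9.234.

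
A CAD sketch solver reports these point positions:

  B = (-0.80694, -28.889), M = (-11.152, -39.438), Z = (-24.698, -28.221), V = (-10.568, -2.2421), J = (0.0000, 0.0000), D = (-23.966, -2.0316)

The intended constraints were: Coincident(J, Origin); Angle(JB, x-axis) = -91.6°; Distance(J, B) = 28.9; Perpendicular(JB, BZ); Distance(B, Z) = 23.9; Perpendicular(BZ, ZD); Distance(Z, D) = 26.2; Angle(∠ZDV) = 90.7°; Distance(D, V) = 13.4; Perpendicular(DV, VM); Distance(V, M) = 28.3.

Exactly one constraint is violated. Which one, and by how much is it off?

Distance(V, M) = 28.3 — off by 8.90.

J = (0.00, 0.00) ✓; JB at -91.60° ✓; |JB| = 28.90 ✓; ∠(JB, BZ) = 90.00° ✓; |BZ| = 23.90 ✓; ∠(BZ, ZD) = 90.00° ✓; |ZD| = 26.20 ✓; ∠ZDV = 90.70° ✓; |DV| = 13.40 ✓; ∠(DV, VM) = 90.00° ✓; |VM| = 37.20 ✗.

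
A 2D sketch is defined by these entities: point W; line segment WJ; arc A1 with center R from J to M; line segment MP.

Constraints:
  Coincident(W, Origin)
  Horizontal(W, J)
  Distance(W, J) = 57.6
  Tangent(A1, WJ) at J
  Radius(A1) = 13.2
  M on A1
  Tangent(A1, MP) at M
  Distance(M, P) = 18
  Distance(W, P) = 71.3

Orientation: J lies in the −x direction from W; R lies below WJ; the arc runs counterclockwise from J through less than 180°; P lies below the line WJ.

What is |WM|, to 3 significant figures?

72.1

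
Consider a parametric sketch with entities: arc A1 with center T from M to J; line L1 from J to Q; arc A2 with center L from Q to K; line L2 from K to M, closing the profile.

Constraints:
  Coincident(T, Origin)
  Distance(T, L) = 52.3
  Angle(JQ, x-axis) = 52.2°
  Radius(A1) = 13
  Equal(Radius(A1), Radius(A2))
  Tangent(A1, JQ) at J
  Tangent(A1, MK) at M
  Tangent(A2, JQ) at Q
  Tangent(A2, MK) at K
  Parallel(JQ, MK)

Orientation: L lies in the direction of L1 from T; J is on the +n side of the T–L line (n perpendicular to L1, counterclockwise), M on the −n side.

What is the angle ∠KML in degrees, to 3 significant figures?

14.0°

Tangency of A1 to both parallel lines with radius 13.0 puts J and M at T ± 13.0·n: J = (-10.3, 7.97), M = (10.3, -7.97). Equal radii place Q and K the same way about L: Q = L + 13.0·n = (21.8, 49.3), K = L − 13.0·n = (42.3, 33.4). Then cos ∠KML = MK·ML / (|MK||ML|), giving 14.0°.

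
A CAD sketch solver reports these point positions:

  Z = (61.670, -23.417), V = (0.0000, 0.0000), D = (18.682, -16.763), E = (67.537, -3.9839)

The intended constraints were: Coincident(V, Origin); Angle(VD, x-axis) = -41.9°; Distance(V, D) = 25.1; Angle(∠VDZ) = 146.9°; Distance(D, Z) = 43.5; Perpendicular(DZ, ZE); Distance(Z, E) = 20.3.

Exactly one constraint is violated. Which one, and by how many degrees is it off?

Perpendicular(DZ, ZE) — off by 8.00°.

V = (0.00, 0.00) ✓; VD at -41.90° ✓; |VD| = 25.10 ✓; ∠VDZ = 146.9° ✓; |DZ| = 43.50 ✓; ∠(DZ, ZE) = 82.00° ✗; |ZE| = 20.30 ✓.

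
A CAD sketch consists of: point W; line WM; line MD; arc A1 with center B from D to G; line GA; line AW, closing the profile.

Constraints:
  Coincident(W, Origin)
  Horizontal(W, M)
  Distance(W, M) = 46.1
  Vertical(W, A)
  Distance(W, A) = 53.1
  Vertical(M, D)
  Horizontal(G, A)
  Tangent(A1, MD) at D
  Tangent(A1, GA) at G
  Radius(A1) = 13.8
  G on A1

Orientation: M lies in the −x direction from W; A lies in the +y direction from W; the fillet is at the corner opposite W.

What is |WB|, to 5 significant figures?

50.870

WA is vertical with |WA| = 53.1 and A on the +y side, so A = (0.0000, 53.100). The virtual corner opposite W is at (-46.100, 53.100). A1 meets MD tangentially, so BD is at right angles to MD and A1 meets GA tangentially, so BG is at right angles to GA, with radius 13.8, so the center B sits 13.8 in from both sides at B = (-32.300, 39.300). Then |WB| = |B − W| = 50.870.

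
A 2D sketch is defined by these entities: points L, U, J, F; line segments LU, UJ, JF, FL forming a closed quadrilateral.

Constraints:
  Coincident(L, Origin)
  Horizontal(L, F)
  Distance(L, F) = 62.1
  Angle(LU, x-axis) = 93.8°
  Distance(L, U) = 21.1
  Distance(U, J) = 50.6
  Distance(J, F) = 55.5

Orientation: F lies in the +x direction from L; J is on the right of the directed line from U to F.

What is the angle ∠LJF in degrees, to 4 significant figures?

87.39°

Checks: |UJ| = 50.60 ✓; |JF| = 55.50 ✓.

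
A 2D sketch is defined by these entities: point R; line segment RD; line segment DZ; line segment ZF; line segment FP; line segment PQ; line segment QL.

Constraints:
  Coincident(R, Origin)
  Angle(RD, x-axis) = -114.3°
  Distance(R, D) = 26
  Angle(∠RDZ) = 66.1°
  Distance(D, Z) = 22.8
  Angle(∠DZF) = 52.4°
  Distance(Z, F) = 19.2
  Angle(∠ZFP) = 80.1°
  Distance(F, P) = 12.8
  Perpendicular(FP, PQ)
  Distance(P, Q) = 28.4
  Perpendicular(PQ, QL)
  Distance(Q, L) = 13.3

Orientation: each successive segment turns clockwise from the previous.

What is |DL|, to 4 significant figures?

32.56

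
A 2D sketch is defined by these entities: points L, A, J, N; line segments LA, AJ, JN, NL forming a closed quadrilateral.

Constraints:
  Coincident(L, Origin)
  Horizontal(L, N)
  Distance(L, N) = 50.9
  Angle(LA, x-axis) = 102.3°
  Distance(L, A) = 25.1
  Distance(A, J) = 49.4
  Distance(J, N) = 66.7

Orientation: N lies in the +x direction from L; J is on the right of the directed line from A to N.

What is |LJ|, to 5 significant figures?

26.941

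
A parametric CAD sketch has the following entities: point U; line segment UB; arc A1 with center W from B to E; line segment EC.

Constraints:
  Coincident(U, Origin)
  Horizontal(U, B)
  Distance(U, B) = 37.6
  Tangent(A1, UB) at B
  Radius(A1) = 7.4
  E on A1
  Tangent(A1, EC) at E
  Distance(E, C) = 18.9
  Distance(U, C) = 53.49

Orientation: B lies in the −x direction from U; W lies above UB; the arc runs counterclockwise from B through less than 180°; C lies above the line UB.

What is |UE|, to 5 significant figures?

35.266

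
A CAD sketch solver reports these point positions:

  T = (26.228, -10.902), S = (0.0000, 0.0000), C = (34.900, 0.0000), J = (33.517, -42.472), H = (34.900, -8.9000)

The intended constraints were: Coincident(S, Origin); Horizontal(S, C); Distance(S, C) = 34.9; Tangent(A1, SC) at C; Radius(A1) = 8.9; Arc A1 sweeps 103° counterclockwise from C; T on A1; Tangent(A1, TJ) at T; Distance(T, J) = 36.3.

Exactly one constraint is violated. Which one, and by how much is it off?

Distance(T, J) = 36.3 — off by 3.90.

S = (0.00, 0.00) ✓; S.y = 0.00, C.y = 0.00 ✓; |SC| = 34.90 ✓; ∠(HC, CS) = 90.00° ✓; |HC| = 8.900 ✓; bearing(H→T) − bearing(H→C) = 103.0° ✓; |HT| = 8.900 ✓; ∠(HT, TJ) = 90.00° ✓; |TJ| = 32.40 ✗.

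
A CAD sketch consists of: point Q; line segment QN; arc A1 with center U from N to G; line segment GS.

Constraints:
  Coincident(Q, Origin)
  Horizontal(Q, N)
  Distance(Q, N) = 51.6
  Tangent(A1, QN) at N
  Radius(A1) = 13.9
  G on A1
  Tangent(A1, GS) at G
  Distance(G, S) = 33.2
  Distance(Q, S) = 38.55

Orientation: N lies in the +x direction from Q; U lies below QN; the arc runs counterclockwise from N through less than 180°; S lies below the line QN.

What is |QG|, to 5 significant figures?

40.784

Checks: |UG| = 13.90 ✓; ∠(UG, GS) = 90.00° ✓; |GS| = 33.20 ✓; |QS| = 38.55 ✓.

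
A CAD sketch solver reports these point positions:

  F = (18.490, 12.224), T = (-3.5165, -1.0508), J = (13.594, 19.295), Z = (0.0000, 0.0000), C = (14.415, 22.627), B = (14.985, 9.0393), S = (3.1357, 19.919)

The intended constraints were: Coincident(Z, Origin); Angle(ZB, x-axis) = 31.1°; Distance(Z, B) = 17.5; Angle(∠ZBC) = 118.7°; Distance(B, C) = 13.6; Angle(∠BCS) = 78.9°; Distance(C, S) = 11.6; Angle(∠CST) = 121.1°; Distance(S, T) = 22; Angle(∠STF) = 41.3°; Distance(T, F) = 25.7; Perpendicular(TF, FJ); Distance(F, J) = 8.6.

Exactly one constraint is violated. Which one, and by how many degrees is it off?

Perpendicular(TF, FJ) — off by 3.60°.

Z = (0.00, 0.00) ✓; ZB at 31.10° ✓; |ZB| = 17.50 ✓; ∠ZBC = 118.7° ✓; |BC| = 13.60 ✓; ∠BCS = 78.90° ✓; |CS| = 11.60 ✓; ∠CST = 121.1° ✓; |ST| = 22.00 ✓; ∠STF = 41.30° ✓; |TF| = 25.70 ✓; ∠(TF, FJ) = 93.60° ✗; |FJ| = 8.601 ✓.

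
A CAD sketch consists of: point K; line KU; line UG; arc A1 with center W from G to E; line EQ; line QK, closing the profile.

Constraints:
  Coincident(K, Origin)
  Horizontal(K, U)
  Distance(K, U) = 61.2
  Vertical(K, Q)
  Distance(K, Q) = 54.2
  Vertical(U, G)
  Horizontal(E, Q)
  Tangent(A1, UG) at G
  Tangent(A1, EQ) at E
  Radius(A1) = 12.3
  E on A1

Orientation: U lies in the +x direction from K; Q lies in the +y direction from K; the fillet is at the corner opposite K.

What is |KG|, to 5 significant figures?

74.169

K is at the origin; K and U share the same y with |KU| = 61.2 and U on the +x side, so U = (61.200, 0.0000). KQ is vertical with |KQ| = 54.2 and Q on the +y side, so Q = (0.0000, 54.200). The virtual corner opposite K is at (61.200, 54.200). The tangent condition forces WG to be normal to UG and tangency of A1 to EQ means the radius WE is perpendicular to EQ, with radius 12.3, so the center W sits 12.3 in from both sides at W = (48.900, 41.900). That places the tangent points at G = (61.200, 41.900) on UG and E = (48.900, 54.200) on EQ. Then |KG| = |G − K| = 74.169.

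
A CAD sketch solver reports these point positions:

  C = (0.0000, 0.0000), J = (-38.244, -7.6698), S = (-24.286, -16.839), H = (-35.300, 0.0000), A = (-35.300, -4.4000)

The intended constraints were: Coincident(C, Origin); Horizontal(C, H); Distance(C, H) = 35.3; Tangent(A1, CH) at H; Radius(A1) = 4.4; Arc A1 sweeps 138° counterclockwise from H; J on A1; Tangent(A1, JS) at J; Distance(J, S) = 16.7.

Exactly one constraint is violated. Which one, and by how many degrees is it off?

Tangent(A1, JS) at J — off by 8.70°.

C = (0.00, 0.00) ✓; C.y = 0.00, H.y = 0.00 ✓; |CH| = 35.30 ✓; ∠(AH, HC) = 90.00° ✓; |AH| = 4.400 ✓; bearing(A→J) − bearing(A→H) = 138.0° ✓; |AJ| = 4.400 ✓; ∠(AJ, JS) = 81.30° ✗; |JS| = 16.70 ✓.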